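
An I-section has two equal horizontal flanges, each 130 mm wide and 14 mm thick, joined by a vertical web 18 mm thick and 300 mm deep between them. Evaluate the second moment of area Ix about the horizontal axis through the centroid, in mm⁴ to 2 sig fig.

Ix ≈ 1.3 × 10⁸ mm⁴

Break the section into simple shapes (no overlaps), measuring from the bottom-left corner of the bounding box.
Bottom flange: 130 × 14, A = 1 820 mm², y = 7 mm, Ī = 29 727 mm⁴.
Web: 18 × 300, A = 5 400 mm², y = 164 mm, Ī = 40 500 000 mm⁴.
Top flange: 130 × 14, A = 1 820 mm², y = 321 mm, Ī = 29 727 mm⁴.
By symmetry the centroid is at mid-height, ȳ = 164 mm.
Transfer each piece to the horizontal axis through the centroid using Ī + A·d² with d = y − 164:
  bottom flange: d = -157 mm → contributes +44 890 907 mm⁴
  web: d = 0 mm → contributes +40 500 000 mm⁴
  top flange: d = 157 mm → contributes +44 890 907 mm⁴
Total I = 130 281 813 mm⁴.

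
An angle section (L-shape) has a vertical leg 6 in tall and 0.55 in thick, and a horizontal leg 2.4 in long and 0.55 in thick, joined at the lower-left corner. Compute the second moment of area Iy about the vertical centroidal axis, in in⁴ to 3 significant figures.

Treat the section as a set of non-overlapping primitives; coordinates are from the bounding-box lower-left.
Vertical leg: 0.55 × 6, A = 3.3 in², x = 0.275 in, Ī = 0.083188 in⁴.
Horizontal leg (remainder): 1.85 × 0.55, A = 1.0175 in², x = 1.475 in, Ī = 0.2902 in⁴.
Centroid: x̄ = ΣA·x / ΣA = 0.5578 in.
Transfer each piece to the vertical centroidal axis using Ī + A·d² with d = x − 0.5578:
  vertical leg: d = -0.2828 in → contributes +0.34711 in⁴
  horizontal leg (remainder): d = 0.9172 in → contributes +1.1462 in⁴
Total I = 1.4933 in⁴.

Iy ≈ 1.49 in⁴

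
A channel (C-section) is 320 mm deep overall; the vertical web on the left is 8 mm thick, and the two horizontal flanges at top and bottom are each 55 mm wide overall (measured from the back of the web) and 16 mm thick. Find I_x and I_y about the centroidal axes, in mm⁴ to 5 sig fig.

Split into non-overlapping primitives; take the origin at the lower-left of the bounding box.
Web: 8 × 320, A = 2 560 mm², y = 160 mm, Ī = 21 845 333 mm⁴.
Top flange (beyond web): 47 × 16, A = 752 mm², y = 312 mm, Ī = 16042.67 mm⁴.
Bottom flange (beyond web): 47 × 16, A = 752 mm², y = 8 mm, Ī = 16042.67 mm⁴.
By symmetry the centroid is at mid-height, ȳ = 160 mm.
Transfer each piece to the centroidal x-axis using Ī + A·d² with d = y − 160:
  web: d = 0 mm → contributes +21 845 333 mm⁴
  top flange (beyond web): d = 152 mm → contributes +17 390 251 mm⁴
  bottom flange (beyond web): d = -152 mm → contributes +17 390 251 mm⁴
Total I = 56 625 835 mm⁴.
For the y-axis: x̄ = 14.17717 mm.
Repeating about the centroidal y-axis gives I_y = 1 006 987 mm⁴.

I_x ≈ 5.6626 × 10⁷ mm⁴, I_y ≈ 1.0070 × 10⁶ mm⁴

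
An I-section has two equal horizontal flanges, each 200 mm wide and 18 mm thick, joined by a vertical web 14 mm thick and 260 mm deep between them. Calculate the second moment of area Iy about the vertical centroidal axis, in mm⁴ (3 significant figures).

Iy ≈ 2.41 × 10⁷ mm⁴

Split into non-overlapping primitives; take the origin at the lower-left of the bounding box.
Bottom flange: 200 × 18, A = 3 600 mm², x = 100 mm, Ī = 12 000 000 mm⁴.
Web: 14 × 260, A = 3 640 mm², x = 100 mm, Ī = 59 453 mm⁴.
Top flange: 200 × 18, A = 3 600 mm², x = 100 mm, Ī = 12 000 000 mm⁴.
By symmetry the centroid is at mid-width, x̄ = 100 mm.
All pieces are centred on the vertical centroidal axis, so I = ΣĪ = 24 059 453 mm⁴.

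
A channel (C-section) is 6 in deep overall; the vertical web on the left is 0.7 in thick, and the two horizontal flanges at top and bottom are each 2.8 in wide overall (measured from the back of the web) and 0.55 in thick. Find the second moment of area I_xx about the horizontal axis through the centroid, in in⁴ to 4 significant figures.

I_xx ≈ 29.81 in⁴

Treat the section as a set of non-overlapping primitives; coordinates are from the bounding-box lower-left.
Web: 0.7 × 6, A = 4.2 in², y = 3 in, Ī = 12.6 in⁴.
Top flange (beyond web): 2.1 × 0.55, A = 1.155 in², y = 5.725 in, Ī = 0.0291156 in⁴.
Bottom flange (beyond web): 2.1 × 0.55, A = 1.155 in², y = 0.275 in, Ī = 0.0291156 in⁴.
By symmetry the centroid is at mid-height, ȳ = 3 in.
Transfer each piece to the horizontal axis through the centroid using Ī + A·d² with d = y − 3:
  web: d = 0 in → contributes +12.6 in⁴
  top flange (beyond web): d = 2.725 in → contributes +8.60571 in⁴
  bottom flange (beyond web): d = -2.725 in → contributes +8.60571 in⁴
Total I = 29.8114 in⁴.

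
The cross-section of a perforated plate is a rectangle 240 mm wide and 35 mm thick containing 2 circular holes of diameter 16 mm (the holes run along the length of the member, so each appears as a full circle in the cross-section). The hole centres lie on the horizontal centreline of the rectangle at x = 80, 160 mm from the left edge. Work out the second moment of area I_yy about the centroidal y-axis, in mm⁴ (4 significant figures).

I_yy ≈ 3.967 × 10⁷ mm⁴

Split into non-overlapping primitives; take the origin at the lower-left of the bounding box.
Plate: 240 × 35, A = 8 400 mm², x = 120 mm, Ī = 40 320 000 mm⁴.
Hole 1 (subtracted): ⌀16, A = 201.062 mm², x = 80 mm, Ī = 3216.99 mm⁴.
Hole 2 (subtracted): ⌀16, A = 201.062 mm², x = 160 mm, Ī = 3216.99 mm⁴.
By symmetry the centroid is at mid-width, x̄ = 120 mm.
Transfer each piece to the centroidal y-axis using Ī + A·d² with d = x − 120:
  plate: d = 0 mm → contributes +40 320 000 mm⁴
  hole 1: d = -40 mm → contributes −324 916 mm⁴
  hole 2: d = 40 mm → contributes −324 916 mm⁴
Total I = 39 670 168 mm⁴.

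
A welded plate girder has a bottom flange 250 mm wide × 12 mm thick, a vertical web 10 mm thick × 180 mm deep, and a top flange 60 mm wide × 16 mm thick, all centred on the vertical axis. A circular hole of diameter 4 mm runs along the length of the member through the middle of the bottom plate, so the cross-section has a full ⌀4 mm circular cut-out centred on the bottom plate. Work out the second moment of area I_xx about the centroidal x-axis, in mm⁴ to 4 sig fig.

I_xx ≈ 3.521 × 10⁷ mm⁴

Break the section into simple shapes (no overlaps), measuring from the bottom-left corner of the bounding box.
Bottom plate: 250 × 12, A = 3 000 mm², y = 6 mm, Ī = 36 000 mm⁴.
Web plate: 10 × 180, A = 1 800 mm², y = 102 mm, Ī = 4 860 000 mm⁴.
Top plate: 60 × 16, A = 960 mm², y = 200 mm, Ī = 20 480 mm⁴.
Hole (subtracted): ⌀4, A = 12.5664 mm², y = 6 mm, Ī = 12.5664 mm⁴.
Centroid: ȳ = ΣA·y / ΣA = 68.4696 mm.
Transfer each piece to the centroidal x-axis using Ī + A·d² with d = y − 68.4696:
  bottom plate: d = -62.4696 mm → contributes +11 743 361 mm⁴
  web plate: d = 33.5304 mm → contributes +6 883 715 mm⁴
  top plate: d = 131.53 mm → contributes +16 628 711 mm⁴
  hole: d = -62.4696 mm → contributes −49052.2 mm⁴
Total I = 35 206 735 mm⁴.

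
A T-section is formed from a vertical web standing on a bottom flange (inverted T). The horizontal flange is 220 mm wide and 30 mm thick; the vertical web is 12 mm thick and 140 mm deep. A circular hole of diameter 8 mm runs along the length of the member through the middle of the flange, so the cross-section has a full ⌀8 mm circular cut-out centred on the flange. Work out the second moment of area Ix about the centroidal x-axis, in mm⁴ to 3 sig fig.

Ix ≈ 1.29 × 10⁷ mm⁴

Split into non-overlapping primitives; take the origin at the lower-left of the bounding box.
Flange: 220 × 30, A = 6 600 mm², y = 15 mm, Ī = 495 000 mm⁴.
Web: 12 × 140, A = 1 680 mm², y = 100 mm, Ī = 2 744 000 mm⁴.
Hole (subtracted): ⌀8, A = 50.265 mm², y = 15 mm, Ī = 201.06 mm⁴.
Centroid: ȳ = ΣA·y / ΣA = 32.352 mm.
Transfer each piece to the centroidal x-axis using Ī + A·d² with d = y − 32.352:
  flange: d = -17.352 mm → contributes +2 482 141 mm⁴
  web: d = 67.648 mm → contributes +10 432 168 mm⁴
  hole: d = -17.352 mm → contributes −15 335 mm⁴
Total I = 12 898 974 mm⁴.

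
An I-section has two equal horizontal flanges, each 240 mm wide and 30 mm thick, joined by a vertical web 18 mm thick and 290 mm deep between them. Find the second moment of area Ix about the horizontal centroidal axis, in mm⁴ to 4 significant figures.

Decompose the section into non-overlapping parts with the origin at the bottom-left of its bounding rectangle.
Bottom flange: 240 × 30, A = 7 200 mm², y = 15 mm, Ī = 540 000 mm⁴.
Web: 18 × 290, A = 5 220 mm², y = 175 mm, Ī = 36 583 500 mm⁴.
Top flange: 240 × 30, A = 7 200 mm², y = 335 mm, Ī = 540 000 mm⁴.
By symmetry the centroid is at mid-height, ȳ = 175 mm.
Transfer each piece to the horizontal centroidal axis using Ī + A·d² with d = y − 175:
  bottom flange: d = -160 mm → contributes +184 860 000 mm⁴
  web: d = 0 mm → contributes +36 583 500 mm⁴
  top flange: d = 160 mm → contributes +184 860 000 mm⁴
Total I = 406 303 500 mm⁴.

Ix ≈ 4.063 × 10⁸ mm⁴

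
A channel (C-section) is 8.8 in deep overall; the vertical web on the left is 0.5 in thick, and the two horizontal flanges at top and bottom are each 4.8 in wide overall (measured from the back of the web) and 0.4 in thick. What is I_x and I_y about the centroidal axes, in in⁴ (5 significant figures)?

Decompose the section into non-overlapping parts with the origin at the bottom-left of its bounding rectangle.
Web: 0.5 × 8.8, A = 4.4 in², y = 4.4 in, Ī = 28.39467 in⁴.
Top flange (beyond web): 4.3 × 0.4, A = 1.72 in², y = 8.6 in, Ī = 0.02293333 in⁴.
Bottom flange (beyond web): 4.3 × 0.4, A = 1.72 in², y = 0.2 in, Ī = 0.02293333 in⁴.
By symmetry the centroid is at mid-height, ȳ = 4.4 in.
Transfer each piece to the centroidal x-axis using Ī + A·d² with d = y − 4.4:
  web: d = 0 in → contributes +28.39467 in⁴
  top flange (beyond web): d = 4.2 in → contributes +30.36373 in⁴
  bottom flange (beyond web): d = -4.2 in → contributes +30.36373 in⁴
Total I = 89.12213 in⁴.
For the y-axis: x̄ = 1.303061 in.
Repeating about the centroidal y-axis gives I_y = 16.51246 in⁴.

I_x ≈ 89.122 in⁴, I_y ≈ 16.512 in⁴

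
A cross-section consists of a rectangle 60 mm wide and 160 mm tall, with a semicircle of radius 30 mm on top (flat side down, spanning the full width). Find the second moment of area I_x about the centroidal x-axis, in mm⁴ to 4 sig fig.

I_x ≈ 3.117 × 10⁷ mm⁴

Treat the section as a set of non-overlapping primitives; coordinates are from the bounding-box lower-left.
Rectangular body: 60 × 160, A = 9 600 mm², y = 80 mm, Ī = 20 480 000 mm⁴.
Semicircular cap: semicircle r = 30, A = 1413.72 mm², y = 172.732 mm, Ī = 88903.1 mm⁴.
Centroid: ȳ = ΣA·y / ΣA = 91.9031 mm.
Transfer each piece to the centroidal x-axis using Ī + A·d² with d = y − 91.9031:
  rectangular body: d = -11.9031 mm → contributes +21 840 164 mm⁴
  semicircular cap: d = 80.8293 mm → contributes +9 325 245 mm⁴
Total I = 31 165 409 mm⁴.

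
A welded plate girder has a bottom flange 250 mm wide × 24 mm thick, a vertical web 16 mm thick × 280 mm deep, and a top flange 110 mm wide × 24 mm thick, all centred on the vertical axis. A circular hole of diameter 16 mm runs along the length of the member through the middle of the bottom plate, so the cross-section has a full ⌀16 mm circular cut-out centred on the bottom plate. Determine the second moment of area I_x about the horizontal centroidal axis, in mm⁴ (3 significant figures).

I_x ≈ 2.07 × 10⁸ mm⁴

Break the section into simple shapes (no overlaps), measuring from the bottom-left corner of the bounding box.
Bottom plate: 250 × 24, A = 6 000 mm², y = 12 mm, Ī = 288 000 mm⁴.
Web plate: 16 × 280, A = 4 480 mm², y = 164 mm, Ī = 29 269 333 mm⁴.
Top plate: 110 × 24, A = 2 640 mm², y = 316 mm, Ī = 126 720 mm⁴.
Hole (subtracted): ⌀16, A = 201.06 mm², y = 12 mm, Ī = 3 217 mm⁴.
Centroid: ȳ = ΣA·y / ΣA = 126.83 mm.
Transfer each piece to the horizontal centroidal axis using Ī + A·d² with d = y − 126.83:
  bottom plate: d = -114.83 mm → contributes +79 407 663 mm⁴
  web plate: d = 37.167 mm → contributes +35 457 953 mm⁴
  top plate: d = 189.17 mm → contributes +94 596 918 mm⁴
  hole: d = -114.83 mm → contributes −2 654 542 mm⁴
Total I = 206 807 992 mm⁴.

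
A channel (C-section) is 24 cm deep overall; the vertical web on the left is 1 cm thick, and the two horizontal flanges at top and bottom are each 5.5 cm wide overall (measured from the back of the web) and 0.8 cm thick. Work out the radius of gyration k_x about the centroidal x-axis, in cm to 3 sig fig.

Treat the section as a set of non-overlapping primitives; coordinates are from the bounding-box lower-left.
Web: 1 × 24, A = 24 cm², y = 12 cm, Ī = 1 152 cm⁴.
Top flange (beyond web): 4.5 × 0.8, A = 3.6 cm², y = 23.6 cm, Ī = 0.192 cm⁴.
Bottom flange (beyond web): 4.5 × 0.8, A = 3.6 cm², y = 0.4 cm, Ī = 0.192 cm⁴.
By symmetry the centroid is at mid-height, ȳ = 12 cm.
Transfer each piece to the centroidal x-axis using Ī + A·d² with d = y − 12:
  web: d = 0 cm → contributes +1 152 cm⁴
  top flange (beyond web): d = 11.6 cm → contributes +484.61 cm⁴
  bottom flange (beyond web): d = -11.6 cm → contributes +484.61 cm⁴
Total I = 2121.2 cm⁴.
Radius of gyration: k = √(I/A) = √(2121.2 / 31.2) = 8.2455 cm.

k_x ≈ 8.25 cm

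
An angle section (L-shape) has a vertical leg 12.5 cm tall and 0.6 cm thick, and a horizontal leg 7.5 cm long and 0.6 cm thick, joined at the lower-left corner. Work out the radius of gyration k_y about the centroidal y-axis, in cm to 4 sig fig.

Break the section into simple shapes (no overlaps), measuring from the bottom-left corner of the bounding box.
Vertical leg: 0.6 × 12.5, A = 7.5 cm², x = 0.3 cm, Ī = 0.225 cm⁴.
Horizontal leg (remainder): 6.9 × 0.6, A = 4.14 cm², x = 4.05 cm, Ī = 16.4255 cm⁴.
Centroid: x̄ = ΣA·x / ΣA = 1.63376 cm.
Transfer each piece to the centroidal y-axis using Ī + A·d² with d = x − 1.63376:
  vertical leg: d = -1.33376 cm → contributes +13.5669 cm⁴
  horizontal leg (remainder): d = 2.41624 cm → contributes +40.5956 cm⁴
Total I = 54.1625 cm⁴.
Radius of gyration: k = √(I/A) = √(54.1625 / 11.64) = 2.15711 cm.

k_y ≈ 2.157 cm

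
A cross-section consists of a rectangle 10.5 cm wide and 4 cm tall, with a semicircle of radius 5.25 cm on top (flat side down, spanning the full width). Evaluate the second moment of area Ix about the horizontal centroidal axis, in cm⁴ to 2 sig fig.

Ix ≈ 520 cm⁴

Treat the section as a set of non-overlapping primitives; coordinates are from the bounding-box lower-left.
Rectangular body: 10.5 × 4, A = 42 cm², y = 2 cm, Ī = 56 cm⁴.
Semicircular cap: semicircle r = 5.25, A = 43.3 cm², y = 6.228 cm, Ī = 83.38 cm⁴.
Centroid: ȳ = ΣA·y / ΣA = 4.146 cm.
Transfer each piece to the horizontal centroidal axis using Ī + A·d² with d = y − 4.146:
  rectangular body: d = -2.146 cm → contributes +249.5 cm⁴
  semicircular cap: d = 2.082 cm → contributes +271.1 cm⁴
Total I = 520.5 cm⁴.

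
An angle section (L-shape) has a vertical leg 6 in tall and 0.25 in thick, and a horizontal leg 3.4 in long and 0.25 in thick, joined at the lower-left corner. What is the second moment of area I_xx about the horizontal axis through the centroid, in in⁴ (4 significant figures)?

I_xx ≈ 8.772 in⁴

Treat the section as a set of non-overlapping primitives; coordinates are from the bounding-box lower-left.
Vertical leg: 0.25 × 6, A = 1.5 in², y = 3 in, Ī = 4.5 in⁴.
Horizontal leg (remainder): 3.15 × 0.25, A = 0.7875 in², y = 0.125 in, Ī = 0.00410156 in⁴.
Centroid: ȳ = ΣA·y / ΣA = 2.01025 in.
Transfer each piece to the horizontal axis through the centroid using Ī + A·d² with d = y − 2.01025:
  vertical leg: d = 0.989754 in → contributes +5.96942 in⁴
  horizontal leg (remainder): d = -1.88525 in → contributes +2.803 in⁴
Total I = 8.77242 in⁴.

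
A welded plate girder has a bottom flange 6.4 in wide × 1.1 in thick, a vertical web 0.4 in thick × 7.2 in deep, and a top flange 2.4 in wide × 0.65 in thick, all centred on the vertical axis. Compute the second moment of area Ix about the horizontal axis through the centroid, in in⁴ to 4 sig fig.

Ix ≈ 112.0 in⁴

Treat the section as a set of non-overlapping primitives; coordinates are from the bounding-box lower-left.
Bottom plate: 6.4 × 1.1, A = 7.04 in², y = 0.55 in, Ī = 0.709867 in⁴.
Web plate: 0.4 × 7.2, A = 2.88 in², y = 4.7 in, Ī = 12.4416 in⁴.
Top plate: 2.4 × 0.65, A = 1.56 in², y = 8.625 in, Ī = 0.054925 in⁴.
Centroid: ȳ = ΣA·y / ΣA = 2.68841 in.
Transfer each piece to the horizontal axis through the centroid using Ī + A·d² with d = y − 2.68841:
  bottom plate: d = -2.13841 in → contributes +32.9025 in⁴
  web plate: d = 2.01159 in → contributes +24.0954 in⁴
  top plate: d = 5.93659 in → contributes +55.0341 in⁴
Total I = 112.032 in⁴.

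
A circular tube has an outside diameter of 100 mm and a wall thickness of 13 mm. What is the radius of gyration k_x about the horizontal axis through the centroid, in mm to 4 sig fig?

Break the section into simple shapes (no overlaps), measuring from the bottom-left corner of the bounding box.
Outer circle: ⌀100, A = 7853.98 mm², y = 50 mm, Ī = 4 908 739 mm⁴.
Bore (subtracted): ⌀74, A = 4300.84 mm², y = 50 mm, Ī = 1 471 963 mm⁴.
By symmetry the centroid is at mid-height, ȳ = 50 mm.
All pieces are centred on the horizontal axis through the centroid, so I = ΣĪ (holes subtracted) = 3 436 776 mm⁴.
Radius of gyration: k = √(I/A) = √(3 436 776 / 3553.14) = 31.1006 mm.

k_x ≈ 31.10 mm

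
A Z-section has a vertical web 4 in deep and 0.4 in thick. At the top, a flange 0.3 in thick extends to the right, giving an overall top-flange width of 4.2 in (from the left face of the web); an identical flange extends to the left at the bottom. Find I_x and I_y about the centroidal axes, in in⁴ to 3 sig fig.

Treat the section as a set of non-overlapping primitives; coordinates are from the bounding-box lower-left.
Web: 0.4 × 4, A = 1.6 in², y = 2 in, Ī = 2.1333 in⁴.
Top flange (beyond web): 3.8 × 0.3, A = 1.14 in², y = 3.85 in, Ī = 0.00855 in⁴.
Bottom flange (beyond web): 3.8 × 0.3, A = 1.14 in², y = 0.15 in, Ī = 0.00855 in⁴.
Centroid: ȳ = ΣA·y / ΣA = 2 in.
Transfer each piece to the centroidal x-axis using Ī + A·d² with d = y − 2:
  web: d = 0 in → contributes +2.1333 in⁴
  top flange (beyond web): d = 1.85 in → contributes +3.9102 in⁴
  bottom flange (beyond web): d = -1.85 in → contributes +3.9102 in⁴
Total I = 9.9537 in⁴.
For the y-axis: x̄ = 4 in.
Repeating about the centroidal y-axis gives I_y = 12.82 in⁴.

I_x ≈ 9.95 in⁴, I_y ≈ 12.8 in⁴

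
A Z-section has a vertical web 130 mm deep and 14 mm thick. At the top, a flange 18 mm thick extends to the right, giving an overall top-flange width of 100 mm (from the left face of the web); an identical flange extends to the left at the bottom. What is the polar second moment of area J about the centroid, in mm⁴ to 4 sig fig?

J ≈ 2.203 × 10⁷ mm⁴

Split into non-overlapping primitives; take the origin at the lower-left of the bounding box.
Web: 14 × 130, A = 1 820 mm², y = 65 mm, Ī = 2 563 167 mm⁴.
Top flange (beyond web): 86 × 18, A = 1 548 mm², y = 121 mm, Ī = 41 796 mm⁴.
Bottom flange (beyond web): 86 × 18, A = 1 548 mm², y = 9 mm, Ī = 41 796 mm⁴.
Centroid: ȳ = ΣA·y / ΣA = 65 mm.
Transfer each piece to the centroidal x-axis using Ī + A·d² with d = y − 65:
  web: d = 0 mm → contributes +2 563 167 mm⁴
  top flange (beyond web): d = 56 mm → contributes +4 896 324 mm⁴
  bottom flange (beyond web): d = -56 mm → contributes +4 896 324 mm⁴
Total I = 12 355 815 mm⁴.
For the y-axis: x̄ = 93 mm.
Repeating about the centroidal y-axis gives I_y = 9 677 895 mm⁴.
Polar second moment: J = I_x + I_y = 22 033 709 mm⁴.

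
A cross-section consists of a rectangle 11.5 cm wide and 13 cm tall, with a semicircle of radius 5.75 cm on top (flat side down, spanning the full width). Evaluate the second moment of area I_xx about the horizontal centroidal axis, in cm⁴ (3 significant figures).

I_xx ≈ 5310 cm⁴

Break the section into simple shapes (no overlaps), measuring from the bottom-left corner of the bounding box.
Rectangular body: 11.5 × 13, A = 149.5 cm², y = 6.5 cm, Ī = 2105.5 cm⁴.
Semicircular cap: semicircle r = 5.75, A = 51.934 cm², y = 15.44 cm, Ī = 119.98 cm⁴.
Centroid: ȳ = ΣA·y / ΣA = 8.805 cm.
Transfer each piece to the horizontal centroidal axis using Ī + A·d² with d = y − 8.805:
  rectangular body: d = -2.305 cm → contributes +2899.8 cm⁴
  semicircular cap: d = 6.6353 cm → contributes +2406.5 cm⁴
Total I = 5306.3 cm⁴.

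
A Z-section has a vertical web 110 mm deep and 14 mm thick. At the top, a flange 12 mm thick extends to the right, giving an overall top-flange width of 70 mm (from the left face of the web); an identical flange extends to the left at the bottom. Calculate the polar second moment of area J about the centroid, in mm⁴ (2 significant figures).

J ≈ 6.8 × 10⁶ mm⁴

Split into non-overlapping primitives; take the origin at the lower-left of the bounding box.
Web: 14 × 110, A = 1 540 mm², y = 55 mm, Ī = 1 552 833 mm⁴.
Top flange (beyond web): 56 × 12, A = 672 mm², y = 104 mm, Ī = 8 064 mm⁴.
Bottom flange (beyond web): 56 × 12, A = 672 mm², y = 6 mm, Ī = 8 064 mm⁴.
Centroid: ȳ = ΣA·y / ΣA = 55 mm.
Transfer each piece to the centroidal x-axis using Ī + A·d² with d = y − 55:
  web: d = 0 mm → contributes +1 552 833 mm⁴
  top flange (beyond web): d = 49 mm → contributes +1 621 536 mm⁴
  bottom flange (beyond web): d = -49 mm → contributes +1 621 536 mm⁴
Total I = 4 795 905 mm⁴.
For the y-axis: x̄ = 63 mm.
Repeating about the centroidal y-axis gives I_y = 2 022 785 mm⁴.
Polar second moment: J = I_x + I_y = 6 818 691 mm⁴.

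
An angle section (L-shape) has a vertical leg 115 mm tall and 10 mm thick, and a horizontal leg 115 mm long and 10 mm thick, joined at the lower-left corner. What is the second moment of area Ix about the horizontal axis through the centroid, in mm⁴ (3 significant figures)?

Treat the section as a set of non-overlapping primitives; coordinates are from the bounding-box lower-left.
Vertical leg: 10 × 115, A = 1 150 mm², y = 57.5 mm, Ī = 1 267 396 mm⁴.
Horizontal leg (remainder): 105 × 10, A = 1 050 mm², y = 5 mm, Ī = 8 750 mm⁴.
Centroid: ȳ = ΣA·y / ΣA = 32.443 mm.
Transfer each piece to the horizontal axis through the centroid using Ī + A·d² with d = y − 32.443:
  vertical leg: d = 25.057 mm → contributes +1 989 417 mm⁴
  horizontal leg (remainder): d = -27.443 mm → contributes +799 535 mm⁴
Total I = 2 788 951 mm⁴.

Ix ≈ 2.79 × 10⁶ mm⁴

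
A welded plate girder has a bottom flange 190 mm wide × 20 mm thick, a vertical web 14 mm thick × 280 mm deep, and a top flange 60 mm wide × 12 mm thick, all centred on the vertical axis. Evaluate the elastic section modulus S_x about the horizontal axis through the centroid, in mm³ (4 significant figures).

S_x ≈ 4.877 × 10⁵ mm³

Split into non-overlapping primitives; take the origin at the lower-left of the bounding box.
Bottom plate: 190 × 20, A = 3 800 mm², y = 10 mm, Ī = 126 667 mm⁴.
Web plate: 14 × 280, A = 3 920 mm², y = 160 mm, Ī = 25 610 667 mm⁴.
Top plate: 60 × 12, A = 720 mm², y = 306 mm, Ī = 8 640 mm⁴.
Centroid: ȳ = ΣA·y / ΣA = 104.919 mm.
Transfer each piece to the horizontal axis through the centroid using Ī + A·d² with d = y − 104.919:
  bottom plate: d = -94.9194 mm → contributes +34 363 521 mm⁴
  web plate: d = 55.0806 mm → contributes +37 503 433 mm⁴
  top plate: d = 201.081 mm → contributes +29 120 684 mm⁴
Total I = 100 987 639 mm⁴.
Extreme fibre distance c = 207.081 mm; S = I/c = 487 673 mm³.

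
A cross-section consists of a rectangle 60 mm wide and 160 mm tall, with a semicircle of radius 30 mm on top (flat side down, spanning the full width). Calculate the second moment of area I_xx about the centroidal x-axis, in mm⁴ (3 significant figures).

I_xx ≈ 3.12 × 10⁷ mm⁴

Break the section into simple shapes (no overlaps), measuring from the bottom-left corner of the bounding box.
Rectangular body: 60 × 160, A = 9 600 mm², y = 80 mm, Ī = 20 480 000 mm⁴.
Semicircular cap: semicircle r = 30, A = 1413.7 mm², y = 172.73 mm, Ī = 88 903 mm⁴.
Centroid: ȳ = ΣA·y / ΣA = 91.903 mm.
Transfer each piece to the centroidal x-axis using Ī + A·d² with d = y − 91.903:
  rectangular body: d = -11.903 mm → contributes +21 840 164 mm⁴
  semicircular cap: d = 80.829 mm → contributes +9 325 245 mm⁴
Total I = 31 165 409 mm⁴.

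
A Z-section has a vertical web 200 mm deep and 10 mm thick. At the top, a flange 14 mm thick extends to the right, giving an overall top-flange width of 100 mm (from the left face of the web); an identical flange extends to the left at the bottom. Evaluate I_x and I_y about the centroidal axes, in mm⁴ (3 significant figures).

Break the section into simple shapes (no overlaps), measuring from the bottom-left corner of the bounding box.
Web: 10 × 200, A = 2 000 mm², y = 100 mm, Ī = 6 666 667 mm⁴.
Top flange (beyond web): 90 × 14, A = 1 260 mm², y = 193 mm, Ī = 20 580 mm⁴.
Bottom flange (beyond web): 90 × 14, A = 1 260 mm², y = 7 mm, Ī = 20 580 mm⁴.
Centroid: ȳ = ΣA·y / ΣA = 100 mm.
Transfer each piece to the centroidal x-axis using Ī + A·d² with d = y − 100:
  web: d = 0 mm → contributes +6 666 667 mm⁴
  top flange (beyond web): d = 93 mm → contributes +10 918 320 mm⁴
  bottom flange (beyond web): d = -93 mm → contributes +10 918 320 mm⁴
Total I = 28 503 307 mm⁴.
For the y-axis: x̄ = 95 mm.
Repeating about the centroidal y-axis gives I_y = 8 017 667 mm⁴.

I_x ≈ 2.85 × 10⁷ mm⁴, I_y ≈ 8.02 × 10⁶ mm⁴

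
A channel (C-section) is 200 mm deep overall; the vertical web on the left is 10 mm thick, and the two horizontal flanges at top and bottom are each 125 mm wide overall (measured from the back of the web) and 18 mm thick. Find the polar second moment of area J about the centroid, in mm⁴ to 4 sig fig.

Split into non-overlapping primitives; take the origin at the lower-left of the bounding box.
Web: 10 × 200, A = 2 000 mm², y = 100 mm, Ī = 6 666 667 mm⁴.
Top flange (beyond web): 115 × 18, A = 2 070 mm², y = 191 mm, Ī = 55 890 mm⁴.
Bottom flange (beyond web): 115 × 18, A = 2 070 mm², y = 9 mm, Ī = 55 890 mm⁴.
By symmetry the centroid is at mid-height, ȳ = 100 mm.
Transfer each piece to the centroidal x-axis using Ī + A·d² with d = y − 100:
  web: d = 0 mm → contributes +6 666 667 mm⁴
  top flange (beyond web): d = 91 mm → contributes +17 197 560 mm⁴
  bottom flange (beyond web): d = -91 mm → contributes +17 197 560 mm⁴
Total I = 41 061 787 mm⁴.
For the y-axis: x̄ = 47.1417 mm.
Repeating about the centroidal y-axis gives I_y = 9 847 003 mm⁴.
Polar second moment: J = I_x + I_y = 50 908 790 mm⁴.

J ≈ 5.091 × 10⁷ mm⁴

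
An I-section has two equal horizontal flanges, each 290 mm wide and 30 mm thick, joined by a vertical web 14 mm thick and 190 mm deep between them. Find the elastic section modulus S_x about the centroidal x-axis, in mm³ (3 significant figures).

Decompose the section into non-overlapping parts with the origin at the bottom-left of its bounding rectangle.
Bottom flange: 290 × 30, A = 8 700 mm², y = 15 mm, Ī = 652 500 mm⁴.
Web: 14 × 190, A = 2 660 mm², y = 125 mm, Ī = 8 002 167 mm⁴.
Top flange: 290 × 30, A = 8 700 mm², y = 235 mm, Ī = 652 500 mm⁴.
By symmetry the centroid is at mid-height, ȳ = 125 mm.
Transfer each piece to the centroidal x-axis using Ī + A·d² with d = y − 125:
  bottom flange: d = -110 mm → contributes +105 922 500 mm⁴
  web: d = 0 mm → contributes +8 002 167 mm⁴
  top flange: d = 110 mm → contributes +105 922 500 mm⁴
Total I = 219 847 167 mm⁴.
Extreme fibre distance c = 125 mm; S = I/c = 1 758 777 mm³.

S_x ≈ 1.76 × 10⁶ mm³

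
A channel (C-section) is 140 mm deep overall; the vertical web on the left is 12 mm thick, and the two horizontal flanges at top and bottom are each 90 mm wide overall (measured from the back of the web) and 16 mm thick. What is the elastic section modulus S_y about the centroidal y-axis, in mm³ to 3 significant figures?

Break the section into simple shapes (no overlaps), measuring from the bottom-left corner of the bounding box.
Web: 12 × 140, A = 1 680 mm², x = 6 mm, Ī = 20 160 mm⁴.
Top flange (beyond web): 78 × 16, A = 1 248 mm², x = 51 mm, Ī = 632 736 mm⁴.
Bottom flange (beyond web): 78 × 16, A = 1 248 mm², x = 51 mm, Ī = 632 736 mm⁴.
Centroid: x̄ = ΣA·x / ΣA = 32.897 mm.
Transfer each piece to the centroidal y-axis using Ī + A·d² with d = x − 32.897:
  web: d = -26.897 mm → contributes +1 235 513 mm⁴
  top flange (beyond web): d = 18.103 mm → contributes +1 041 749 mm⁴
  bottom flange (beyond web): d = 18.103 mm → contributes +1 041 749 mm⁴
Total I = 3 319 011 mm⁴.
Extreme fibre distance c = 57.103 mm; S = I/c = 58 123 mm³.

S_y ≈ 5.81 × 10⁴ mm³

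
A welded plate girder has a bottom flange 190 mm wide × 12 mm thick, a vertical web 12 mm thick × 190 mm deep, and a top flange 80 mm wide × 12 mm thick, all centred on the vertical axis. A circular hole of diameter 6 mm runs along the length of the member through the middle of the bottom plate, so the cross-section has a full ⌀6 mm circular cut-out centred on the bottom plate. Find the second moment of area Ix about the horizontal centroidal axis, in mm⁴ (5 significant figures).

Decompose the section into non-overlapping parts with the origin at the bottom-left of its bounding rectangle.
Bottom plate: 190 × 12, A = 2 280 mm², y = 6 mm, Ī = 27 360 mm⁴.
Web plate: 12 × 190, A = 2 280 mm², y = 107 mm, Ī = 6 859 000 mm⁴.
Top plate: 80 × 12, A = 960 mm², y = 208 mm, Ī = 11 520 mm⁴.
Hole (subtracted): ⌀6, A = 28.27433 mm², y = 6 mm, Ī = 63.61725 mm⁴.
Centroid: ȳ = ΣA·y / ΣA = 83.24348 mm.
Transfer each piece to the horizontal centroidal axis using Ī + A·d² with d = y − 83.24348:
  bottom plate: d = -77.24348 mm → contributes +13 631 106 mm⁴
  web plate: d = 23.75652 mm → contributes +8 145 769 mm⁴
  top plate: d = 124.7565 mm → contributes +14 953 142 mm⁴
  hole: d = -77.24348 mm → contributes −168 764 mm⁴
Total I = 36 561 252 mm⁴.

Ix ≈ 3.6561 × 10⁷ mm⁴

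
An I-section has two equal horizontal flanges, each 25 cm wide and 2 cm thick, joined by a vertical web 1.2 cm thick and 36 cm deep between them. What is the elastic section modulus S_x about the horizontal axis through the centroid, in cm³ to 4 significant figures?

S_x ≈ 2040 cm³

Decompose the section into non-overlapping parts with the origin at the bottom-left of its bounding rectangle.
Bottom flange: 25 × 2, A = 50 cm², y = 1 cm, Ī = 16.6667 cm⁴.
Web: 1.2 × 36, A = 43.2 cm², y = 20 cm, Ī = 4665.6 cm⁴.
Top flange: 25 × 2, A = 50 cm², y = 39 cm, Ī = 16.6667 cm⁴.
By symmetry the centroid is at mid-height, ȳ = 20 cm.
Transfer each piece to the horizontal axis through the centroid using Ī + A·d² with d = y − 20:
  bottom flange: d = -19 cm → contributes +18066.7 cm⁴
  web: d = 0 cm → contributes +4665.6 cm⁴
  top flange: d = 19 cm → contributes +18066.7 cm⁴
Total I = 40798.9 cm⁴.
Extreme fibre distance c = 20 cm; S = I/c = 2039.95 cm³.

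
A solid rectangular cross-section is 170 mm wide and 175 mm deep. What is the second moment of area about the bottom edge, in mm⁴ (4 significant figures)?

The section: 170 × 175, A = 29 750 mm², y = 87.5 mm, Ī = 75 924 479 mm⁴.
Transfer it to the base of the section using Ī + A·d² with d = y − 0:
  the section: d = 87.5 mm → contributes +303 697 917 mm⁴
Total I = 303 697 917 mm⁴.

I_base ≈ 3.037 × 10⁸ mm⁴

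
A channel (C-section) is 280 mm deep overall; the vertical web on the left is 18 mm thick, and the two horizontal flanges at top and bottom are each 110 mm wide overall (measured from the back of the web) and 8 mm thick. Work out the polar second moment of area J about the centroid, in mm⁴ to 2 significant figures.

Treat the section as a set of non-overlapping primitives; coordinates are from the bounding-box lower-left.
Web: 18 × 280, A = 5 040 mm², y = 140 mm, Ī = 32 928 000 mm⁴.
Top flange (beyond web): 92 × 8, A = 736 mm², y = 276 mm, Ī = 3 925 mm⁴.
Bottom flange (beyond web): 92 × 8, A = 736 mm², y = 4 mm, Ī = 3 925 mm⁴.
By symmetry the centroid is at mid-height, ȳ = 140 mm.
Transfer each piece to the centroidal x-axis using Ī + A·d² with d = y − 140:
  web: d = 0 mm → contributes +32 928 000 mm⁴
  top flange (beyond web): d = 136 mm → contributes +13 616 981 mm⁴
  bottom flange (beyond web): d = -136 mm → contributes +13 616 981 mm⁴
Total I = 60 161 963 mm⁴.
For the y-axis: x̄ = 21.43 mm.
Repeating about the centroidal y-axis gives I_y = 4 620 601 mm⁴.
Polar second moment: J = I_x + I_y = 64 782 564 mm⁴.

J ≈ 6.5 × 10⁷ mm⁴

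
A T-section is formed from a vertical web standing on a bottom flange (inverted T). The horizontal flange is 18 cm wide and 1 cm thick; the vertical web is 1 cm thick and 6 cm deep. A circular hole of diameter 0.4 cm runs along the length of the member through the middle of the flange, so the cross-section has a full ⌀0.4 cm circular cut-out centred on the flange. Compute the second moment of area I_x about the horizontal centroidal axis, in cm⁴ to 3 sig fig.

Split into non-overlapping primitives; take the origin at the lower-left of the bounding box.
Flange: 18 × 1, A = 18 cm², y = 0.5 cm, Ī = 1.5 cm⁴.
Web: 1 × 6, A = 6 cm², y = 4 cm, Ī = 18 cm⁴.
Hole (subtracted): ⌀0.4, A = 0.12566 cm², y = 0.5 cm, Ī = 0.0012566 cm⁴.
Centroid: ȳ = ΣA·y / ΣA = 1.3796 cm.
Transfer each piece to the horizontal centroidal axis using Ī + A·d² with d = y − 1.3796:
  flange: d = -0.87961 cm → contributes +15.427 cm⁴
  web: d = 2.6204 cm → contributes +59.199 cm⁴
  hole: d = -0.87961 cm → contributes −0.098483 cm⁴
Total I = 74.527 cm⁴.

I_x ≈ 74.5 cm⁴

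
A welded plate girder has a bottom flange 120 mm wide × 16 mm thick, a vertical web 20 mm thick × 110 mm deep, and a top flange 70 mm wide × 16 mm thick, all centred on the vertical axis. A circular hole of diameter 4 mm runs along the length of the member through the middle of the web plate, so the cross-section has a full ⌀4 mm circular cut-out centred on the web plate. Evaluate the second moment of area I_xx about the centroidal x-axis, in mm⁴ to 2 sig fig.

Treat the section as a set of non-overlapping primitives; coordinates are from the bounding-box lower-left.
Bottom plate: 120 × 16, A = 1 920 mm², y = 8 mm, Ī = 40 960 mm⁴.
Web plate: 20 × 110, A = 2 200 mm², y = 71 mm, Ī = 2 218 333 mm⁴.
Top plate: 70 × 16, A = 1 120 mm², y = 134 mm, Ī = 23 893 mm⁴.
Hole (subtracted): ⌀4, A = 12.57 mm², y = 71 mm, Ī = 12.57 mm⁴.
Centroid: ȳ = ΣA·y / ΣA = 61.36 mm.
Transfer each piece to the centroidal x-axis using Ī + A·d² with d = y − 61.36:
  bottom plate: d = -53.36 mm → contributes +5 507 460 mm⁴
  web plate: d = 9.641 mm → contributes +2 422 840 mm⁴
  top plate: d = 72.64 mm → contributes +5 933 886 mm⁴
  hole: d = 9.641 mm → contributes −1 181 mm⁴
Total I = 13 863 005 mm⁴.

I_xx ≈ 1.4 × 10⁷ mm⁴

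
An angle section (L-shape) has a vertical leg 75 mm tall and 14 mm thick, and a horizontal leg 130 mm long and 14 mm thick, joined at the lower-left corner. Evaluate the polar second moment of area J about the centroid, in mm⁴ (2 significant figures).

Treat the section as a set of non-overlapping primitives; coordinates are from the bounding-box lower-left.
Vertical leg: 14 × 75, A = 1 050 mm², y = 37.5 mm, Ī = 492 188 mm⁴.
Horizontal leg (remainder): 116 × 14, A = 1 624 mm², y = 7 mm, Ī = 26 525 mm⁴.
Centroid: ȳ = ΣA·y / ΣA = 18.98 mm.
Transfer each piece to the centroidal x-axis using Ī + A·d² with d = y − 18.98:
  vertical leg: d = 18.52 mm → contributes +852 466 mm⁴
  horizontal leg (remainder): d = -11.98 mm → contributes +259 464 mm⁴
Total I = 1 111 930 mm⁴.
For the y-axis: x̄ = 46.48 mm.
Repeating about the centroidal y-axis gives I_y = 4 532 462 mm⁴.
Polar second moment: J = I_x + I_y = 5 644 392 mm⁴.

J ≈ 5.6 × 10⁶ mm⁴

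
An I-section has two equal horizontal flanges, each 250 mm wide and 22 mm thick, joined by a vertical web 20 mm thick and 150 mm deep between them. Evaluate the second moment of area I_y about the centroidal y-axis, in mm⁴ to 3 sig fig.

I_y ≈ 5.74 × 10⁷ mm⁴

Treat the section as a set of non-overlapping primitives; coordinates are from the bounding-box lower-left.
Bottom flange: 250 × 22, A = 5 500 mm², x = 125 mm, Ī = 28 645 833 mm⁴.
Web: 20 × 150, A = 3 000 mm², x = 125 mm, Ī = 100 000 mm⁴.
Top flange: 250 × 22, A = 5 500 mm², x = 125 mm, Ī = 28 645 833 mm⁴.
By symmetry the centroid is at mid-width, x̄ = 125 mm.
All pieces are centred on the centroidal y-axis, so I = ΣĪ = 57 391 667 mm⁴.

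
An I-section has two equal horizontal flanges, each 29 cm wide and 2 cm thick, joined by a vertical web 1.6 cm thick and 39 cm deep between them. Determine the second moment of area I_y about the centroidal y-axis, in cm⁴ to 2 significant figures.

Treat the section as a set of non-overlapping primitives; coordinates are from the bounding-box lower-left.
Bottom flange: 29 × 2, A = 58 cm², x = 14.5 cm, Ī = 4 065 cm⁴.
Web: 1.6 × 39, A = 62.4 cm², x = 14.5 cm, Ī = 13.31 cm⁴.
Top flange: 29 × 2, A = 58 cm², x = 14.5 cm, Ī = 4 065 cm⁴.
By symmetry the centroid is at mid-width, x̄ = 14.5 cm.
All pieces are centred on the centroidal y-axis, so I = ΣĪ = 8 143 cm⁴.

I_y ≈ 8100 cm⁴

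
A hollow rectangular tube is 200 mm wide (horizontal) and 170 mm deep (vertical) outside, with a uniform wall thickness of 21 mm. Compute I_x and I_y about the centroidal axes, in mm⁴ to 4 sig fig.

Decompose the section into non-overlapping parts with the origin at the bottom-left of its bounding rectangle.
Outer rectangle: 200 × 170, A = 34 000 mm², y = 85 mm, Ī = 81 883 333 mm⁴.
Inner void (subtracted): 158 × 128, A = 20 224 mm², y = 85 mm, Ī = 27 612 501 mm⁴.
By symmetry the centroid is at mid-height, ȳ = 85 mm.
All pieces are centred on the centroidal x-axis, so I = ΣĪ (holes subtracted) = 54 270 832 mm⁴.
Repeating about the centroidal y-axis gives I_y = 71 260 672 mm⁴.

I_x ≈ 5.427 × 10⁷ mm⁴, I_y ≈ 7.126 × 10⁷ mm⁴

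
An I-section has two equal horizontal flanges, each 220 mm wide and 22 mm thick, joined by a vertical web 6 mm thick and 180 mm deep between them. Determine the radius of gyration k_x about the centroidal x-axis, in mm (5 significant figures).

k_x ≈ 97.388 mm

Break the section into simple shapes (no overlaps), measuring from the bottom-left corner of the bounding box.
Bottom flange: 220 × 22, A = 4 840 mm², y = 11 mm, Ī = 195213.3 mm⁴.
Web: 6 × 180, A = 1 080 mm², y = 112 mm, Ī = 2 916 000 mm⁴.
Top flange: 220 × 22, A = 4 840 mm², y = 213 mm, Ī = 195213.3 mm⁴.
By symmetry the centroid is at mid-height, ȳ = 112 mm.
Transfer each piece to the centroidal x-axis using Ī + A·d² with d = y − 112:
  bottom flange: d = -101 mm → contributes +49 568 053 mm⁴
  web: d = 0 mm → contributes +2 916 000 mm⁴
  top flange: d = 101 mm → contributes +49 568 053 mm⁴
Total I = 102 052 107 mm⁴.
Radius of gyration: k = √(I/A) = √(102 052 107 / 10 760) = 97.38787 mm.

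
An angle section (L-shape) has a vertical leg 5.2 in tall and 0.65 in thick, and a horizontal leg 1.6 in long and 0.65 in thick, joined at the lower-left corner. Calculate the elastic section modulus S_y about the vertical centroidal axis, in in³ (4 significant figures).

Treat the section as a set of non-overlapping primitives; coordinates are from the bounding-box lower-left.
Vertical leg: 0.65 × 5.2, A = 3.38 in², x = 0.325 in, Ī = 0.119004 in⁴.
Horizontal leg (remainder): 0.95 × 0.65, A = 0.6175 in², x = 1.125 in, Ī = 0.0464411 in⁴.
Centroid: x̄ = ΣA·x / ΣA = 0.448577 in.
Transfer each piece to the vertical centroidal axis using Ī + A·d² with d = x − 0.448577:
  vertical leg: d = -0.123577 in → contributes +0.170621 in⁴
  horizontal leg (remainder): d = 0.676423 in → contributes +0.328977 in⁴
Total I = 0.499598 in⁴.
Extreme fibre distance c = 1.15142 in; S = I/c = 0.433896 in³.

S_y ≈ 0.4339 in³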